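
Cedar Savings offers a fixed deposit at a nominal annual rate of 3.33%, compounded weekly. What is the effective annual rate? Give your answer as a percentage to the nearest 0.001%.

EAR = (1 + 0.0333/52)^52 − 1.
= (1 + 0.000640)^52 − 1 = 1.033850 − 1 = 3.385%.

3.385%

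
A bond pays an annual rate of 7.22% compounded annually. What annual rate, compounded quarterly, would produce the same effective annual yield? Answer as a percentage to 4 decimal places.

Compounded annually, EAR = nominal = 0.072200.
Solve (1 + r/4)^4 = 1.072200: r/4 = 1.072200^(1/4) − 1 = 0.017581, so r = 0.070324 = 7.0324%.

7.0324%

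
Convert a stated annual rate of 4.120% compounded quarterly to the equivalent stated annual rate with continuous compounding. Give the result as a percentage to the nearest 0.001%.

EAR = (1 + 0.04120/4)^4 − 1 = 0.041841.
Equivalent continuous rate: r = ln(1 + 0.041841) = 0.040989 = 4.099%.

4.099%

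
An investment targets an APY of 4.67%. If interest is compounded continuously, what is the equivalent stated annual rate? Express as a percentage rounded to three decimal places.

4.564%

Continuous: nominal r satisfies e^r − 1 = 0.0467.
r = ln(1 + 0.0467) = ln(1.0467) = 0.045642 = 4.564%.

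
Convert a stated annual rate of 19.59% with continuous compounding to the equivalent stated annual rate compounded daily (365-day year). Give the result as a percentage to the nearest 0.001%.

19.595%

EAR under continuous compounding: e^0.1959 − 1 = 0.216405.
Solve (1 + r/365)^365 = 1.216405: r/365 = 1.216405^(1/365) − 1 = 0.000537, so r = 0.195953 = 19.595%.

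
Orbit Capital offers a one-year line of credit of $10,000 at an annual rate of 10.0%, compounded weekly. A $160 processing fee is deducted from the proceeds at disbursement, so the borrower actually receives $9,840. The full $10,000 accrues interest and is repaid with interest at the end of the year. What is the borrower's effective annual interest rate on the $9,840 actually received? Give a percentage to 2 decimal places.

12.30%

Amount owed after one year: 10,000 × (1 + 0.100/52)^52 = 10,000 × 1.105065 = $11,050.65.
Effective rate on net proceeds: 11,050.65 / 9,840 − 1 = 0.123033 = 12.30%.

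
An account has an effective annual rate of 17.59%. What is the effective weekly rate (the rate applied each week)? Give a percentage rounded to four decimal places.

0.3121%

The per-week rate i satisfies (1 + i)^52 = 1 + 0.1759.
i = 1.1759^(1/52) − 1 = 0.0031209 = 0.3121%.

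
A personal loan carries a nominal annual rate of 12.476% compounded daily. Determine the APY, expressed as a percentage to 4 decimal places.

13.2852%

EAR = (1 + 0.12476/365)^365 − 1.
= (1 + 0.000342)^365 − 1 = 1.132852 − 1 = 13.2852%.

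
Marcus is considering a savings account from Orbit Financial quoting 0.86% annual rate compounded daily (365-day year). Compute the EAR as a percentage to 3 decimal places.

0.864%

EAR = (1 + 0.0086/365)^365 − 1.
= (1 + 0.000024)^365 − 1 = 1.008637 − 1 = 0.864%.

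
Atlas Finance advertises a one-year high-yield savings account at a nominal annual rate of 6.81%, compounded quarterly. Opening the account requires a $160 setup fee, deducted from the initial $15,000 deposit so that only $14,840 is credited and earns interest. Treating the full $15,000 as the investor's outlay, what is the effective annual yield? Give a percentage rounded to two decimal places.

5.84%

Value after one year: 14,840 × (1 + 0.0681/4)^4 = 14,840 × 1.069859 = $15,876.71.
Effective yield on the $15,000 outlay: 15,876.71 / 15,000 − 1 = 0.058447 = 5.84%.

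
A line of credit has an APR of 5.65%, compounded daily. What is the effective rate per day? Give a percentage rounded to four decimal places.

With a nominal annual rate compounded daily, the periodic rate is the nominal rate divided by 365.
i = 0.0565 / 365 = 0.0001548 = 0.0155%.

0.0155%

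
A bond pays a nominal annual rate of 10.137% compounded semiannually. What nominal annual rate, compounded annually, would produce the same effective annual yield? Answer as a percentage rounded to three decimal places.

EAR = (1 + 0.10137/2)^2 − 1 = 0.103939.
Compounded annually, the equivalent nominal rate is the EAR itself: 10.394%.

10.394%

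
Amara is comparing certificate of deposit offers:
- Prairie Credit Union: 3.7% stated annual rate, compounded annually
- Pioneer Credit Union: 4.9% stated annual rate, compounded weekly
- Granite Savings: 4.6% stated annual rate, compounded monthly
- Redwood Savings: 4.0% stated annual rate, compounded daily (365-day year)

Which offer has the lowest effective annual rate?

Prairie Credit Union: compounded annually, EAR = 3.700%
Pioneer Credit Union: (1 + 0.049/52)^52 − 1 = 5.020%
Granite Savings: (1 + 0.046/12)^12 − 1 = 4.698%
Redwood Savings: (1 + 0.040/365)^365 − 1 = 4.081%
The lowest effective annual rate is Prairie Credit Union at 3.700%.

Prairie Credit Union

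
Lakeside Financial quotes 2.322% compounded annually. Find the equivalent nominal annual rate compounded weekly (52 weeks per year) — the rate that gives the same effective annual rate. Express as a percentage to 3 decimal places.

2.296%

Compounded annually, EAR = nominal = 0.023220.
Solve (1 + r/52)^52 = 1.023220: r/52 = 1.023220^(1/52) − 1 = 0.000442, so r = 0.022960 = 2.296%.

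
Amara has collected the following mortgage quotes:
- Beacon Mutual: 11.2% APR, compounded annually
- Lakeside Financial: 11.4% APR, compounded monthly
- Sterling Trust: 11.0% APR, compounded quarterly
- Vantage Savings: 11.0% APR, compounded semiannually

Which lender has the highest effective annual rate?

Lakeside Financial

Beacon Mutual: compounded annually, EAR = 11.200%
Lakeside Financial: (1 + 0.114/12)^12 − 1 = 12.015%
Sterling Trust: (1 + 0.110/4)^4 − 1 = 11.462%
Vantage Savings: (1 + 0.110/2)^2 − 1 = 11.302%
The highest effective annual rate is Lakeside Financial at 12.015%.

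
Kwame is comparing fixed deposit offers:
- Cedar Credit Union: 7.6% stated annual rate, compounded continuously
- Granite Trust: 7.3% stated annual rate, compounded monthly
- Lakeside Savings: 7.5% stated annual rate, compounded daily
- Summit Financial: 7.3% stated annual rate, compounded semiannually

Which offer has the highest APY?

Cedar Credit Union: e^0.076 − 1 = 7.896%
Granite Trust: (1 + 0.073/12)^12 − 1 = 7.549%
Lakeside Savings: (1 + 0.075/365)^365 − 1 = 7.788%
Summit Financial: (1 + 0.073/2)^2 − 1 = 7.433%
The highest effective annual rate is Cedar Credit Union at 7.896%.

Cedar Credit Union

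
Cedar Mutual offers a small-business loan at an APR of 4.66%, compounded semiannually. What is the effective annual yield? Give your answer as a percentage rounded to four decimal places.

4.7143%

EAR = (1 + 0.0466/2)^2 − 1.
= 1.047143 − 1 = 4.7143%.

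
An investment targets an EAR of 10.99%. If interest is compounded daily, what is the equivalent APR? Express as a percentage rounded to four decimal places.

10.4285%

(1 + r/365)^365 − 1 = 0.1099, so 1 + r/365 = 1.1099^(1/365).
r/365 = 0.000286, so r = 0.104285 = 10.4285%.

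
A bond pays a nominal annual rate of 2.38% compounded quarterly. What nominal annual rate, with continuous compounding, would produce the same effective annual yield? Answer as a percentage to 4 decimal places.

2.3729%

EAR = (1 + 0.0238/4)^4 − 1 = 0.024013.
Equivalent continuous rate: r = ln(1 + 0.024013) = 0.023729 = 2.3729%.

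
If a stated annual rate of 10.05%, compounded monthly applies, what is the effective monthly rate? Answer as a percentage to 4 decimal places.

0.8375%

With a nominal annual rate compounded monthly, the periodic rate is the nominal rate divided by 12.
i = 0.1005 / 12 = 0.0083750 = 0.8375%.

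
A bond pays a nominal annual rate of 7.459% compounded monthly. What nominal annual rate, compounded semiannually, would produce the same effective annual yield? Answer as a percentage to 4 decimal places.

EAR = (1 + 0.07459/12)^12 − 1 = 0.077194.
Solve (1 + r/2)^2 = 1.077194: r/2 = 1.077194^(1/2) − 1 = 0.037879, so r = 0.075759 = 7.5759%.

7.5759%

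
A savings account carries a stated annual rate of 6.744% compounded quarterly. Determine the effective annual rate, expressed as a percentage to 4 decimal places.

EAR = (1 + 0.06744/4)^4 − 1.
= (1 + 0.016860)^4 − 1 = 1.069165 − 1 = 6.9165%.

6.9165%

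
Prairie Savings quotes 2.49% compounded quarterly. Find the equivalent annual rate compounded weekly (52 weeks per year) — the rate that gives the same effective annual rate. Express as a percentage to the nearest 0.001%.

2.483%

EAR = (1 + 0.0249/4)^4 − 1 = 0.025133.
Solve (1 + r/52)^52 = 1.025133: r/52 = 1.025133^(1/52) − 1 = 0.000477, so r = 0.024829 = 2.483%.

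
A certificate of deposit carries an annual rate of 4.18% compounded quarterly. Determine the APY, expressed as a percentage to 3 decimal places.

EAR = (1 + 0.0418/4)^4 − 1.
= 1.042460 − 1 = 4.246%.

4.246%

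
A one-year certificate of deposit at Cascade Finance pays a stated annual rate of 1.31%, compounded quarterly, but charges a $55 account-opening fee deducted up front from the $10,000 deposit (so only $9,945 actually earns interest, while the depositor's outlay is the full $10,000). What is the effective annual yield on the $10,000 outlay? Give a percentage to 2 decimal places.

Value after one year: 9,945 × (1 + 0.0131/4)^4 = 9,945 × 1.013164 = $10,075.92.
Effective yield on the $10,000 outlay: 10,075.92 / 10,000 − 1 = 0.007592 = 0.76%.

0.76%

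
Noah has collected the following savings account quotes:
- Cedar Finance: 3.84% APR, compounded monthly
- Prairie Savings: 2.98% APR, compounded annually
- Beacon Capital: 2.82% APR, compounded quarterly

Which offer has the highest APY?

Cedar Finance: (1 + 0.0384/12)^12 − 1 = 3.908%
Prairie Savings: compounded annually, EAR = 2.980%
Beacon Capital: (1 + 0.0282/4)^4 − 1 = 2.850%
The highest effective annual rate is Cedar Finance at 3.908%.

Cedar Finance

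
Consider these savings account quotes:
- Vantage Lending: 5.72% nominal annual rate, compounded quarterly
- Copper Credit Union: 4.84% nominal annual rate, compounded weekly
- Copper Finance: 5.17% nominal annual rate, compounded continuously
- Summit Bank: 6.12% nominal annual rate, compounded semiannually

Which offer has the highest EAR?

Vantage Lending: (1 + 0.0572/4)^4 − 1 = 5.844%
Copper Credit Union: (1 + 0.0484/52)^52 − 1 = 4.957%
Copper Finance: e^0.0517 − 1 = 5.306%
Summit Bank: (1 + 0.0612/2)^2 − 1 = 6.214%
The highest effective annual rate is Summit Bank at 6.214%.

Summit Bank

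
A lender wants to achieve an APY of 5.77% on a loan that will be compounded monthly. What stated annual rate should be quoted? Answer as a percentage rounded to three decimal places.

5.623%

(1 + r/12)^12 − 1 = 0.0577, so 1 + r/12 = 1.0577^(1/12).
r/12 = 0.004686, so r = 0.056228 = 5.623%.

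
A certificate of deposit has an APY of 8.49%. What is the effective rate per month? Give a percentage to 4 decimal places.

The per-month rate i satisfies (1 + i)^12 = 1 + 0.0849.
i = 1.0849^(1/12) − 1 = 0.0068138 = 0.6814%.

0.6814%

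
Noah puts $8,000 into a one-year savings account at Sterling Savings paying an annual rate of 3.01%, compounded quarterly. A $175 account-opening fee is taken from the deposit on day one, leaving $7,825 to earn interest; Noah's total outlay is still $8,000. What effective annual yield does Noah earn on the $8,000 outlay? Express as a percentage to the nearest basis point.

0.79%

Value after one year: 7,825 × (1 + 0.0301/4)^4 = 7,825 × 1.030441 = $8,063.20.
Effective yield on the $8,000 outlay: 8,063.20 / 8,000 − 1 = 0.007901 = 0.79%.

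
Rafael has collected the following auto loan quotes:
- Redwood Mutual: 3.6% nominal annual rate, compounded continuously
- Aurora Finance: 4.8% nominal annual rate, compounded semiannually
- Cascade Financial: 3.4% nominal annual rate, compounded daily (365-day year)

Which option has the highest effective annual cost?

Aurora Finance

Redwood Mutual: e^0.036 − 1 = 3.666%
Aurora Finance: (1 + 0.048/2)^2 − 1 = 4.858%
Cascade Financial: (1 + 0.034/365)^365 − 1 = 3.458%
The highest effective annual rate is Aurora Finance at 4.858%.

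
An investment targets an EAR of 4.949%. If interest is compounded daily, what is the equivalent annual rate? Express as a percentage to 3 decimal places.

(1 + r/365)^365 − 1 = 0.04949, so 1 + r/365 = 1.04949^(1/365).
r/365 = 0.000132, so r = 0.048308 = 4.831%.

4.831%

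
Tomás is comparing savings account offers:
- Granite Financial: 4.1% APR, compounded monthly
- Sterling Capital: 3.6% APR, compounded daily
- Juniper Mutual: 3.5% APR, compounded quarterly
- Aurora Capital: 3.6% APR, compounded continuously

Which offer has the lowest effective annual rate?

Granite Financial: (1 + 0.041/12)^12 − 1 = 4.178%
Sterling Capital: (1 + 0.036/365)^365 − 1 = 3.665%
Juniper Mutual: (1 + 0.035/4)^4 − 1 = 3.546%
Aurora Capital: e^0.036 − 1 = 3.666%
The lowest effective annual rate is Juniper Mutual at 3.546%.

Juniper Mutual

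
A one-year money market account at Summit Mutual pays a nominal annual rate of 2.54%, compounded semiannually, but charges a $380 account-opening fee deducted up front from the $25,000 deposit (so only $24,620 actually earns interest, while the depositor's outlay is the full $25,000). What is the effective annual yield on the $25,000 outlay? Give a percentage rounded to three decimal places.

Value after one year: 24,620 × (1 + 0.0254/2)^2 = 24,620 × 1.025561 = $25,249.32.
Effective yield on the $25,000 outlay: 25,249.32 / 25,000 − 1 = 0.009973 = 0.997%.

0.997%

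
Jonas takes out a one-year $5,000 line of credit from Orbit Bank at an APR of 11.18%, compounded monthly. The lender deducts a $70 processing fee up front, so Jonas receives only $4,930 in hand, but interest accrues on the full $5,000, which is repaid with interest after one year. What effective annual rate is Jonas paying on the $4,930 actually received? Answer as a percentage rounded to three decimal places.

Amount owed after one year: 5,000 × (1 + 0.1118/12)^12 = 5,000 × 1.117711 = $5,588.55.
Effective rate on net proceeds: 5,588.55 / 4,930 − 1 = 0.133581 = 13.358%.

13.358%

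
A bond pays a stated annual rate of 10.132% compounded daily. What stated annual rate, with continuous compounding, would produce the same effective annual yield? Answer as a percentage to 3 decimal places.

10.131%

EAR = (1 + 0.10132/365)^365 − 1 = 0.106615.
Equivalent continuous rate: r = ln(1 + 0.106615) = 0.101306 = 10.131%.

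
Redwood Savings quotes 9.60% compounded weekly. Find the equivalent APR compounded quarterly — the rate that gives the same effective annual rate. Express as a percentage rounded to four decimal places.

EAR = (1 + 0.0960/52)^52 − 1 = 0.100662.
Solve (1 + r/4)^4 = 1.100662: r/4 = 1.100662^(1/4) − 1 = 0.024268, so r = 0.097071 = 9.7071%.

9.7071%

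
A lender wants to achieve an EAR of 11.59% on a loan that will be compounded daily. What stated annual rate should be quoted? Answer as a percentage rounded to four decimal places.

10.9678%

(1 + r/365)^365 − 1 = 0.1159, so 1 + r/365 = 1.1159^(1/365).
r/365 = 0.000300, so r = 0.109678 = 10.9678%.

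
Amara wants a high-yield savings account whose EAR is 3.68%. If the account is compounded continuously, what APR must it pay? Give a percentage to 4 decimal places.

Continuous: nominal r satisfies e^r − 1 = 0.0368.
r = ln(1 + 0.0368) = ln(1.0368) = 0.036139 = 3.6139%.

3.6139%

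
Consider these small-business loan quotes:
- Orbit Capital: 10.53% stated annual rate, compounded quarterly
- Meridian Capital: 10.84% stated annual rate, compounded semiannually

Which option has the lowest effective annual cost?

Orbit Capital: (1 + 0.1053/4)^4 − 1 = 10.953%
Meridian Capital: (1 + 0.1084/2)^2 − 1 = 11.134%
The lowest effective annual rate is Orbit Capital at 10.953%.

Orbit Capital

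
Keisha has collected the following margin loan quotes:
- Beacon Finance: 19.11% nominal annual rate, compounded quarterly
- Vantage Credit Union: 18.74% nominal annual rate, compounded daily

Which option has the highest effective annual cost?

Beacon Finance: (1 + 0.1911/4)^4 − 1 = 20.524%
Vantage Credit Union: (1 + 0.1874/365)^365 − 1 = 20.605%
The highest effective annual rate is Vantage Credit Union at 20.605%.

Vantage Credit Union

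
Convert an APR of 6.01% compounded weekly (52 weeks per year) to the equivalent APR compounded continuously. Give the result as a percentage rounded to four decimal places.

6.0065%

EAR = (1 + 0.0601/52)^52 − 1 = 0.061906.
Equivalent continuous rate: r = ln(1 + 0.061906) = 0.060065 = 6.0065%.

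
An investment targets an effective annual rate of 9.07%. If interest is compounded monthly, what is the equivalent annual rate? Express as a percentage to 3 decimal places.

8.713%

(1 + r/12)^12 − 1 = 0.0907, so 1 + r/12 = 1.0907^(1/12).
r/12 = 0.007261, so r = 0.087135 = 8.713%.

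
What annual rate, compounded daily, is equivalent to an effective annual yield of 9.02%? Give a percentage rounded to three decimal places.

(1 + r/365)^365 − 1 = 0.0902, so 1 + r/365 = 1.0902^(1/365).
r/365 = 0.000237, so r = 0.086371 = 8.637%.

8.637%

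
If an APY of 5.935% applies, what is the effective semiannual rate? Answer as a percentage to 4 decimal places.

2.9247%

The per-half-year rate i satisfies (1 + i)^2 = 1 + 0.05935.
i = 1.05935^(1/2) − 1 = 0.0292473 = 2.9247%.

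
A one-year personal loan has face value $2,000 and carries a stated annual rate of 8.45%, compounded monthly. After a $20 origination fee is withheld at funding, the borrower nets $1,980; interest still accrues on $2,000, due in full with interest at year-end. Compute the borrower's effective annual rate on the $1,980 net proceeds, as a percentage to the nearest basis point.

9.88%

Amount owed after one year: 2,000 × (1 + 0.0845/12)^12 = 2,000 × 1.087851 = $2,175.70.
Effective rate on net proceeds: 2,175.70 / 1,980 − 1 = 0.098839 = 9.88%.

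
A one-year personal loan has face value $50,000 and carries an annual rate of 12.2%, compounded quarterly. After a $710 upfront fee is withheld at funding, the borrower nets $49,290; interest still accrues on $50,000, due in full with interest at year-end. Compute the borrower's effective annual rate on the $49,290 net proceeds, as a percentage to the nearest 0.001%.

Amount owed after one year: 50,000 × (1 + 0.122/4)^4 = 50,000 × 1.127696 = $56,384.79.
Effective rate on net proceeds: 56,384.79 / 49,290 − 1 = 0.143940 = 14.394%.

14.394%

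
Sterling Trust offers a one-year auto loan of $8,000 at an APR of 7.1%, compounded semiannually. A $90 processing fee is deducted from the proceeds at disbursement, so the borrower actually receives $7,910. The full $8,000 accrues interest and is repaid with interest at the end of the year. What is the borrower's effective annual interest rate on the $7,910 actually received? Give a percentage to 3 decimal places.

8.446%

Amount owed after one year: 8,000 × (1 + 0.071/2)^2 = 8,000 × 1.072260 = $8,578.08.
Effective rate on net proceeds: 8,578.08 / 7,910 − 1 = 0.084460 = 8.446%.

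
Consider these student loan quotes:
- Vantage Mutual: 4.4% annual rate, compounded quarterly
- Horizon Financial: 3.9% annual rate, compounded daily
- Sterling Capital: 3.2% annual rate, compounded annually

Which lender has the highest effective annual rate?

Vantage Mutual

Vantage Mutual: (1 + 0.044/4)^4 − 1 = 4.473%
Horizon Financial: (1 + 0.039/365)^365 − 1 = 3.977%
Sterling Capital: compounded annually, EAR = 3.200%
The highest effective annual rate is Vantage Mutual at 4.473%.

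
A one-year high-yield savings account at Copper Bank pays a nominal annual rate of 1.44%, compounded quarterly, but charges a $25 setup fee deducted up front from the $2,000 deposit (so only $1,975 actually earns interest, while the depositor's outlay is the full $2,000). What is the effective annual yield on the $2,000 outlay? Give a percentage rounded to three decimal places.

0.180%

Value after one year: 1,975 × (1 + 0.0144/4)^4 = 1,975 × 1.014478 = $2,003.59.
Effective yield on the $2,000 outlay: 2,003.59 / 2,000 − 1 = 0.001797 = 0.180%.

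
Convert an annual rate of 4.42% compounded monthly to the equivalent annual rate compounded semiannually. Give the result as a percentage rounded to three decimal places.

EAR = (1 + 0.0442/12)^12 − 1 = 0.045107.
Solve (1 + r/2)^2 = 1.045107: r/2 = 1.045107^(1/2) − 1 = 0.022305, so r = 0.044609 = 4.461%.

4.461%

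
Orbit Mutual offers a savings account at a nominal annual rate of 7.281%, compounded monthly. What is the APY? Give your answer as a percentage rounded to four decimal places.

7.5290%

EAR = (1 + 0.07281/12)^12 − 1.
= (1 + 0.006067)^12 − 1 = 1.075290 − 1 = 7.5290%.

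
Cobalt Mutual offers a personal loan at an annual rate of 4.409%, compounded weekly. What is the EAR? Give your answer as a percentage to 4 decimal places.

EAR = (1 + 0.04409/52)^52 − 1.
= 1.045057 − 1 = 4.5057%.

4.5057%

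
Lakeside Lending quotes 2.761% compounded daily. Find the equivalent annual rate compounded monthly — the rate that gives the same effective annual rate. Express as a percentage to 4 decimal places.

2.7641%

EAR = (1 + 0.02761/365)^365 − 1 = 0.027994.
Solve (1 + r/12)^12 = 1.027994: r/12 = 1.027994^(1/12) − 1 = 0.002303, so r = 0.027641 = 2.7641%.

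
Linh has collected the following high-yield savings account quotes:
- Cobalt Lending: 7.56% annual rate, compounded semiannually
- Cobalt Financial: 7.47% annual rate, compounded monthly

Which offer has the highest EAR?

Cobalt Lending: (1 + 0.0756/2)^2 − 1 = 7.703%
Cobalt Financial: (1 + 0.0747/12)^12 − 1 = 7.731%
The highest effective annual rate is Cobalt Financial at 7.731%.

Cobalt Financial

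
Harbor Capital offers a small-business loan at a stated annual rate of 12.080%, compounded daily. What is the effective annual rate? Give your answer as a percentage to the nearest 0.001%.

EAR = (1 + 0.12080/365)^365 − 1.
= (1 + 0.000331)^365 − 1 = 1.128377 − 1 = 12.838%.

12.838%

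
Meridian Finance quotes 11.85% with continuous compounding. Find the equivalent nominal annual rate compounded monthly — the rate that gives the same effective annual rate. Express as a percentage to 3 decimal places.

11.909%

EAR under continuous compounding: e^0.1185 − 1 = 0.125807.
Solve (1 + r/12)^12 = 1.125807: r/12 = 1.125807^(1/12) − 1 = 0.009924, so r = 0.119087 = 11.909%.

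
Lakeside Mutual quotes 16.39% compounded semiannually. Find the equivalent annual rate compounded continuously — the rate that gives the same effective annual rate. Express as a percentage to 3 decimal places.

EAR = (1 + 0.1639/2)^2 − 1 = 0.170616.
Equivalent continuous rate: r = ln(1 + 0.170616) = 0.157530 = 15.753%.

15.753%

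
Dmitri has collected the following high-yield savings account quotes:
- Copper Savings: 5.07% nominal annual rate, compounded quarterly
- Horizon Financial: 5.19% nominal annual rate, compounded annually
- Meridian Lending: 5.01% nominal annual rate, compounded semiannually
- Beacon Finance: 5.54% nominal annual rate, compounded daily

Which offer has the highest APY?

Beacon Finance

Copper Savings: (1 + 0.0507/4)^4 − 1 = 5.167%
Horizon Financial: compounded annually, EAR = 5.190%
Meridian Lending: (1 + 0.0501/2)^2 − 1 = 5.073%
Beacon Finance: (1 + 0.0554/365)^365 − 1 = 5.696%
The highest effective annual rate is Beacon Finance at 5.696%.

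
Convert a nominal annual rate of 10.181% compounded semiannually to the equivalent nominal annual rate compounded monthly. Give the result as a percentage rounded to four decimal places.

EAR = (1 + 0.10181/2)^2 − 1 = 0.104401.
Solve (1 + r/12)^12 = 1.104401: r/12 = 1.104401^(1/12) − 1 = 0.008310, so r = 0.099715 = 9.9715%.

9.9715%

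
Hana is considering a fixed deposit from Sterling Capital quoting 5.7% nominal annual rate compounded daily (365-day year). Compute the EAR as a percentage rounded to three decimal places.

EAR = (1 + 0.057/365)^365 − 1.
= 1.058651 − 1 = 5.865%.

5.865%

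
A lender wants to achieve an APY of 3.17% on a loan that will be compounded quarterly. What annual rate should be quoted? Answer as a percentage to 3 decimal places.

(1 + r/4)^4 − 1 = 0.0317, so 1 + r/4 = 1.0317^(1/4).
r/4 = 0.007832, so r = 0.031330 = 3.133%.

3.133%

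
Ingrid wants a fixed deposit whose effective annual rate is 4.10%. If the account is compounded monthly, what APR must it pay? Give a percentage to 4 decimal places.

(1 + r/12)^12 − 1 = 0.0410, so 1 + r/12 = 1.0410^(1/12).
r/12 = 0.003354, so r = 0.040249 = 4.0249%.

4.0249%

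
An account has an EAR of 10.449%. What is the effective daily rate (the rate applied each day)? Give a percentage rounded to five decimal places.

0.02723%

The per-day rate i satisfies (1 + i)^365 = 1 + 0.10449.
i = 1.10449^(1/365) − 1 = 0.0002723 = 0.02723%.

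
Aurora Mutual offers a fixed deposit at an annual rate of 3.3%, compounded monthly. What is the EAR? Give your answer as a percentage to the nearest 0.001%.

EAR = (1 + 0.033/12)^12 − 1.
= (1 + 0.002750)^12 − 1 = 1.033504 − 1 = 3.350%.

3.350%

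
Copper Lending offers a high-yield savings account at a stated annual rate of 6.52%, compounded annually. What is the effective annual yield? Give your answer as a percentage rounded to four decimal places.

Annual compounding means the effective rate equals the nominal rate: 6.5200%.

6.5200%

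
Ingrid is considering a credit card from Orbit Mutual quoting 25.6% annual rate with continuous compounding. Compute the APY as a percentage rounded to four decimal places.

29.1753%

With continuous compounding, EAR = e^0.256 − 1.
e^0.256 = 1.291753, so EAR = 0.291753 = 29.1753%.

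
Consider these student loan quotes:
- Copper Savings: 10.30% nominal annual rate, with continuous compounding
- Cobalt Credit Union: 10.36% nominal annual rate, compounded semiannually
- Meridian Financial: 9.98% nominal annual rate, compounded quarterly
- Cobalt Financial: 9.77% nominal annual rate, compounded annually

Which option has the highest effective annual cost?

Copper Savings: e^0.1030 − 1 = 10.849%
Cobalt Credit Union: (1 + 0.1036/2)^2 − 1 = 10.628%
Meridian Financial: (1 + 0.0998/4)^4 − 1 = 10.360%
Cobalt Financial: compounded annually, EAR = 9.770%
The highest effective annual rate is Copper Savings at 10.849%.

Copper Savings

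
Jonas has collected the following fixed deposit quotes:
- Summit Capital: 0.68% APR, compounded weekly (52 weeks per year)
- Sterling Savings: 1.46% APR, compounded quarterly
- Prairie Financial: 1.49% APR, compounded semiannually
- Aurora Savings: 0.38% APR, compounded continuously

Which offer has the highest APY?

Prairie Financial

Summit Capital: (1 + 0.0068/52)^52 − 1 = 0.682%
Sterling Savings: (1 + 0.0146/4)^4 − 1 = 1.468%
Prairie Financial: (1 + 0.0149/2)^2 − 1 = 1.496%
Aurora Savings: e^0.0038 − 1 = 0.381%
The highest effective annual rate is Prairie Financial at 1.496%.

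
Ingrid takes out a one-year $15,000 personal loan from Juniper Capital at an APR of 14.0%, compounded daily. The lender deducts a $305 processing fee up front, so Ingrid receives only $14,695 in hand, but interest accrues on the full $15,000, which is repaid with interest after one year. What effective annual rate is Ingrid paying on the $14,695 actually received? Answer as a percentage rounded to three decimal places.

17.412%

Amount owed after one year: 15,000 × (1 + 0.140/365)^365 = 15,000 × 1.150243 = $17,253.64.
Effective rate on net proceeds: 17,253.64 / 14,695 − 1 = 0.174117 = 17.412%.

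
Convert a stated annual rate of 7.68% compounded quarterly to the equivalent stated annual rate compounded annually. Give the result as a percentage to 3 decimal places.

EAR = (1 + 0.0768/4)^4 − 1 = 0.079040.
Compounded annually, the equivalent nominal rate is the EAR itself: 7.904%.

7.904%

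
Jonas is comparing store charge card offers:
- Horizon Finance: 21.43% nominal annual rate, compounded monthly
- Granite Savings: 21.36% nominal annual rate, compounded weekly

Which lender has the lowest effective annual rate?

Horizon Finance: (1 + 0.2143/12)^12 − 1 = 23.665%
Granite Savings: (1 + 0.2136/52)^52 − 1 = 23.759%
The lowest effective annual rate is Horizon Finance at 23.665%.

Horizon Finance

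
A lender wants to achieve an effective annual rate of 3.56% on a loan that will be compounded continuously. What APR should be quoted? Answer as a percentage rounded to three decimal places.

3.498%

Continuous: nominal r satisfies e^r − 1 = 0.0356.
r = ln(1 + 0.0356) = ln(1.0356) = 0.034981 = 3.498%.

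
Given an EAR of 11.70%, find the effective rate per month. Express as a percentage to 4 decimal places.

0.9263%

The per-month rate i satisfies (1 + i)^12 = 1 + 0.1170.
i = 1.1170^(1/12) − 1 = 0.0092632 = 0.9263%.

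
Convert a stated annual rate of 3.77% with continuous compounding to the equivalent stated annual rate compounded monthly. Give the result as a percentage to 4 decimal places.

3.7759%

EAR under continuous compounding: e^0.0377 − 1 = 0.038420.
Solve (1 + r/12)^12 = 1.038420: r/12 = 1.038420^(1/12) − 1 = 0.003147, so r = 0.037759 = 3.7759%.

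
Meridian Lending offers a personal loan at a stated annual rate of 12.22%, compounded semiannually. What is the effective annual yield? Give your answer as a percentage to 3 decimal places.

EAR = (1 + 0.1222/2)^2 − 1.
= (1 + 0.061100)^2 − 1 = 1.125933 − 1 = 12.593%.

12.593%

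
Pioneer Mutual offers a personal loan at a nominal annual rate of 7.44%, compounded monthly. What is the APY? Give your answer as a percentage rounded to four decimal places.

7.6990%

EAR = (1 + 0.0744/12)^12 − 1.
= (1 + 0.006200)^12 − 1 = 1.076990 − 1 = 7.6990%.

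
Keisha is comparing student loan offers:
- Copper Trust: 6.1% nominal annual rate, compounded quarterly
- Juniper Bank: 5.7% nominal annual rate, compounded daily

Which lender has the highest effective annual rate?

Copper Trust: (1 + 0.061/4)^4 − 1 = 6.241%
Juniper Bank: (1 + 0.057/365)^365 − 1 = 5.865%
The highest effective annual rate is Copper Trust at 6.241%.

Copper Trust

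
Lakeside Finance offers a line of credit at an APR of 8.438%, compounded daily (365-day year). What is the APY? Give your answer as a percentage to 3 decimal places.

8.803%

EAR = (1 + 0.08438/365)^365 − 1.
= (1 + 0.000231)^365 − 1 = 1.088032 − 1 = 8.803%.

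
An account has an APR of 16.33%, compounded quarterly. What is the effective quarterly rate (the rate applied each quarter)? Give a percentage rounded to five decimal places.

With a nominal annual rate compounded quarterly, the periodic rate is the nominal rate divided by 4.
i = 0.1633 / 4 = 0.0408250 = 4.08250%.

4.08250%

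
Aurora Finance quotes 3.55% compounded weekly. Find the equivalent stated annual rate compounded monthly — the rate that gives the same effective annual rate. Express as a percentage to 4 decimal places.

3.5540%

EAR = (1 + 0.0355/52)^52 − 1 = 0.036125.
Solve (1 + r/12)^12 = 1.036125: r/12 = 1.036125^(1/12) − 1 = 0.002962, so r = 0.035540 = 3.5540%.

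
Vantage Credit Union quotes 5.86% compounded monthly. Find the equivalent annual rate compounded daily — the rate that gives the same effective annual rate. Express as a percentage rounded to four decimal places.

5.8462%

EAR = (1 + 0.0586/12)^12 − 1 = 0.060200.
Solve (1 + r/365)^365 = 1.060200: r/365 = 1.060200^(1/365) − 1 = 0.000160, so r = 0.058462 = 5.8462%.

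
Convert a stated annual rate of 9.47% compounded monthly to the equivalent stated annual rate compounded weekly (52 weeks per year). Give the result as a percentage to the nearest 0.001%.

EAR = (1 + 0.0947/12)^12 − 1 = 0.098920.
Solve (1 + r/52)^52 = 1.098920: r/52 = 1.098920^(1/52) − 1 = 0.001816, so r = 0.094414 = 9.441%.

9.441%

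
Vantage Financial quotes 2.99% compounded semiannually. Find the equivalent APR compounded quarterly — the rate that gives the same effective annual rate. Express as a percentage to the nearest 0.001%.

2.979%

EAR = (1 + 0.0299/2)^2 − 1 = 0.030124.
Solve (1 + r/4)^4 = 1.030124: r/4 = 1.030124^(1/4) − 1 = 0.007447, so r = 0.029789 = 2.979%.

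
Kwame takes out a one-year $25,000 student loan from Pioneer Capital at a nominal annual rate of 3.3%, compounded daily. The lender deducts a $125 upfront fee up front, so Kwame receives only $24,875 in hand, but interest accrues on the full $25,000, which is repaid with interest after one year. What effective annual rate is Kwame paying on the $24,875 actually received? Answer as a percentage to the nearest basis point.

3.87%

Amount owed after one year: 25,000 × (1 + 0.033/365)^365 = 25,000 × 1.033549 = $25,838.72.
Effective rate on net proceeds: 25,838.72 / 24,875 − 1 = 0.038743 = 3.87%.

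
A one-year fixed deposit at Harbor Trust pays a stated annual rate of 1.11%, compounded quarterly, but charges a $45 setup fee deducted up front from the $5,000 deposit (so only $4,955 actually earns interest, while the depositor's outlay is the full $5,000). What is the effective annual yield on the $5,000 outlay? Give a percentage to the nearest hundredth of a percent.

0.20%

Value after one year: 4,955 × (1 + 0.0111/4)^4 = 4,955 × 1.011146 = $5,010.23.
Effective yield on the $5,000 outlay: 5,010.23 / 5,000 − 1 = 0.002046 = 0.20%.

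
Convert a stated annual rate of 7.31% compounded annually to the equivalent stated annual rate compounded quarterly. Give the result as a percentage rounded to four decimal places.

7.1178%

Compounded annually, EAR = nominal = 0.073100.
Solve (1 + r/4)^4 = 1.073100: r/4 = 1.073100^(1/4) − 1 = 0.017794, so r = 0.071178 = 7.1178%.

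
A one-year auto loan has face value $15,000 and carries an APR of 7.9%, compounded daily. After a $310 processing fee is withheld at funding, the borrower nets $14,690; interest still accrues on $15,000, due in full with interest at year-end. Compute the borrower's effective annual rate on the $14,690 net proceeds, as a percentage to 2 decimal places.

10.50%

Amount owed after one year: 15,000 × (1 + 0.079/365)^365 = 15,000 × 1.082195 = $16,232.93.
Effective rate on net proceeds: 16,232.93 / 14,690 − 1 = 0.105032 = 10.50%.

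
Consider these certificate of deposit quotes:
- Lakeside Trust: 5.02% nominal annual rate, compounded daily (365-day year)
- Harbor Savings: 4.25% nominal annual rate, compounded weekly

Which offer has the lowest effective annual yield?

Lakeside Trust: (1 + 0.0502/365)^365 − 1 = 5.148%
Harbor Savings: (1 + 0.0425/52)^52 − 1 = 4.340%
The lowest effective annual rate is Harbor Savings at 4.340%.

Harbor Savings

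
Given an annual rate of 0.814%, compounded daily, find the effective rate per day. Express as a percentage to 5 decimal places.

With a nominal annual rate compounded daily, the periodic rate is the nominal rate divided by 365.
i = 0.00814 / 365 = 0.0000223 = 0.00223%.

0.00223%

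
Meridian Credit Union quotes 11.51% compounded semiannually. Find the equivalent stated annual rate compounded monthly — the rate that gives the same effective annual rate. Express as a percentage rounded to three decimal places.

EAR = (1 + 0.1151/2)^2 − 1 = 0.118412.
Solve (1 + r/12)^12 = 1.118412: r/12 = 1.118412^(1/12) − 1 = 0.009369, so r = 0.112433 = 11.243%.

11.243%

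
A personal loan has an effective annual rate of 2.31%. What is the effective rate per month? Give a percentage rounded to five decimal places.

The per-month rate i satisfies (1 + i)^12 = 1 + 0.0231.
i = 1.0231^(1/12) − 1 = 0.0019049 = 0.19049%.

0.19049%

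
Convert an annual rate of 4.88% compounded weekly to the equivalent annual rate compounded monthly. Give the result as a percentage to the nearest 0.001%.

4.888%

EAR = (1 + 0.0488/52)^52 − 1 = 0.049986.
Solve (1 + r/12)^12 = 1.049986: r/12 = 1.049986^(1/12) − 1 = 0.004073, so r = 0.048876 = 4.888%.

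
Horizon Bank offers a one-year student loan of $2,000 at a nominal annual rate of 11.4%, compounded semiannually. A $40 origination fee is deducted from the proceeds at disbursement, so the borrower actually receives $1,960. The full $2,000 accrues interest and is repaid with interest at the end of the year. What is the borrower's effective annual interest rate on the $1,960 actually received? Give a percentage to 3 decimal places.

14.005%

Amount owed after one year: 2,000 × (1 + 0.114/2)^2 = 2,000 × 1.117249 = $2,234.50.
Effective rate on net proceeds: 2,234.50 / 1,960 − 1 = 0.140050 = 14.005%.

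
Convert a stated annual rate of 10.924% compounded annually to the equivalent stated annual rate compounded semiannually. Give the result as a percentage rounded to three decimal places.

10.641%

Compounded annually, EAR = nominal = 0.109240.
Solve (1 + r/2)^2 = 1.109240: r/2 = 1.109240^(1/2) − 1 = 0.053205, so r = 0.106409 = 10.641%.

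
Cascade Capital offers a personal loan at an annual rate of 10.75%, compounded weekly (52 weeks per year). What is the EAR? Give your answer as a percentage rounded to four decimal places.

EAR = (1 + 0.1075/52)^52 − 1.
= 1.113367 − 1 = 11.3367%.

11.3367%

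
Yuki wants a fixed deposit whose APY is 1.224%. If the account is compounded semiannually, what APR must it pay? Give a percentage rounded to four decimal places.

(1 + r/2)^2 − 1 = 0.01224, so 1 + r/2 = 1.01224^(1/2).
r/2 = 0.006101, so r = 0.012203 = 1.2203%.

1.2203%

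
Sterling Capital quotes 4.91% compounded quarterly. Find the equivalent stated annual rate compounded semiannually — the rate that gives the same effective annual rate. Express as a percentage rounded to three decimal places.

EAR = (1 + 0.0491/4)^4 − 1 = 0.050011.
Solve (1 + r/2)^2 = 1.050011: r/2 = 1.050011^(1/2) − 1 = 0.024701, so r = 0.049401 = 4.940%.

4.940%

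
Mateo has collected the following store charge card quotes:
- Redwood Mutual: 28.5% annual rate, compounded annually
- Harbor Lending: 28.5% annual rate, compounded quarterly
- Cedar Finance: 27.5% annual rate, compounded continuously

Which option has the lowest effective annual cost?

Redwood Mutual: compounded annually, EAR = 28.500%
Harbor Lending: (1 + 0.285/4)^4 − 1 = 31.693%
Cedar Finance: e^0.275 − 1 = 31.653%
The lowest effective annual rate is Redwood Mutual at 28.500%.

Redwood Mutual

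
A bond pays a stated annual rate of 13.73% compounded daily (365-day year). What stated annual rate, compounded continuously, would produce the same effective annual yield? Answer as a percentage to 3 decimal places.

13.727%

EAR = (1 + 0.1373/365)^365 − 1 = 0.147143.
Equivalent continuous rate: r = ln(1 + 0.147143) = 0.137274 = 13.727%.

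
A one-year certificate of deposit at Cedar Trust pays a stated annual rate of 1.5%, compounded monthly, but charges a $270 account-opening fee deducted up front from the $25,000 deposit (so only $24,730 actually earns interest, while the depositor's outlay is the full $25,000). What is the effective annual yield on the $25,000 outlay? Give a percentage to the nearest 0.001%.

0.414%

Value after one year: 24,730 × (1 + 0.015/12)^12 = 24,730 × 1.015104 = $25,103.51.
Effective yield on the $25,000 outlay: 25,103.51 / 25,000 − 1 = 0.004140 = 0.414%.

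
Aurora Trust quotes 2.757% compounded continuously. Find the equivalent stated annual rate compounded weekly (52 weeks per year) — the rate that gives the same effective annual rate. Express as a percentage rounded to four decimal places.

2.7577%

EAR under continuous compounding: e^0.02757 − 1 = 0.027954.
Solve (1 + r/52)^52 = 1.027954: r/52 = 1.027954^(1/52) − 1 = 0.000530, so r = 0.027577 = 2.7577%.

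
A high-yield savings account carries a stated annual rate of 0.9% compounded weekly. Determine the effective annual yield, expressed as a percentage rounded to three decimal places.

0.904%

EAR = (1 + 0.009/52)^52 − 1.
= (1 + 0.000173)^52 − 1 = 1.009040 − 1 = 0.904%.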